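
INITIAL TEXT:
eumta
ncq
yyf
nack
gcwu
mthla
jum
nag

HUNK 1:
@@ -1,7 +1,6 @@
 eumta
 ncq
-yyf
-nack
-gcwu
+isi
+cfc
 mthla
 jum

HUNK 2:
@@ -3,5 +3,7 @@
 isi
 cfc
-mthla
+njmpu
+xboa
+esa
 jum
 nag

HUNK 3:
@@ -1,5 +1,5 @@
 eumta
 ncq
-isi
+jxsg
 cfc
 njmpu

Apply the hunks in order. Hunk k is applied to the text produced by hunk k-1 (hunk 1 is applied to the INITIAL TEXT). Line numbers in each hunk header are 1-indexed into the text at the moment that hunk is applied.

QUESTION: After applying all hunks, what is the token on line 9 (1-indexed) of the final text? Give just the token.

Hunk 1: at line 1 remove [yyf,nack,gcwu] add [isi,cfc] -> 7 lines: eumta ncq isi cfc mthla jum nag
Hunk 2: at line 3 remove [mthla] add [njmpu,xboa,esa] -> 9 lines: eumta ncq isi cfc njmpu xboa esa jum nag
Hunk 3: at line 1 remove [isi] add [jxsg] -> 9 lines: eumta ncq jxsg cfc njmpu xboa esa jum nag
Final line 9: nag

Answer: nag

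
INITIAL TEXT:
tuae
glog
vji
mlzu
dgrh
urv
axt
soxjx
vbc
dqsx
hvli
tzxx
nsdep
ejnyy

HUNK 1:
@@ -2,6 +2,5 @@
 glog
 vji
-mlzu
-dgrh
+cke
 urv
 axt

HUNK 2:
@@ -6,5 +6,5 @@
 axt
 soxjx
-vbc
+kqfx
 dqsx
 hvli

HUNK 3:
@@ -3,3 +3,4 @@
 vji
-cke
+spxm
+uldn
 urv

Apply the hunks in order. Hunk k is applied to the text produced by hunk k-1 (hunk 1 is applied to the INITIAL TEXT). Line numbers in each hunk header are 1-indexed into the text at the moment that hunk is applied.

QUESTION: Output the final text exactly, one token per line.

Answer: tuae
glog
vji
spxm
uldn
urv
axt
soxjx
kqfx
dqsx
hvli
tzxx
nsdep
ejnyy

Derivation:
Hunk 1: at line 2 remove [mlzu,dgrh] add [cke] -> 13 lines: tuae glog vji cke urv axt soxjx vbc dqsx hvli tzxx nsdep ejnyy
Hunk 2: at line 6 remove [vbc] add [kqfx] -> 13 lines: tuae glog vji cke urv axt soxjx kqfx dqsx hvli tzxx nsdep ejnyy
Hunk 3: at line 3 remove [cke] add [spxm,uldn] -> 14 lines: tuae glog vji spxm uldn urv axt soxjx kqfx dqsx hvli tzxx nsdep ejnyy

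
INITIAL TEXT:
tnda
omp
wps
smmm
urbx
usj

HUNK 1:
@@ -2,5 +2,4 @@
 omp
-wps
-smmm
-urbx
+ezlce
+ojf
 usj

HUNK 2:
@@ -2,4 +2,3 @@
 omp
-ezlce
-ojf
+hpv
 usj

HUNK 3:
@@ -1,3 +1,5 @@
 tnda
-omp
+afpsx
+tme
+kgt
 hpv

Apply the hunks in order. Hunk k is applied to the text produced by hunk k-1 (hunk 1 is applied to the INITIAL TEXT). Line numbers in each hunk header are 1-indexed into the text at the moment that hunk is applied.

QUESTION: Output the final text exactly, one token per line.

Answer: tnda
afpsx
tme
kgt
hpv
usj

Derivation:
Hunk 1: at line 2 remove [wps,smmm,urbx] add [ezlce,ojf] -> 5 lines: tnda omp ezlce ojf usj
Hunk 2: at line 2 remove [ezlce,ojf] add [hpv] -> 4 lines: tnda omp hpv usj
Hunk 3: at line 1 remove [omp] add [afpsx,tme,kgt] -> 6 lines: tnda afpsx tme kgt hpv usj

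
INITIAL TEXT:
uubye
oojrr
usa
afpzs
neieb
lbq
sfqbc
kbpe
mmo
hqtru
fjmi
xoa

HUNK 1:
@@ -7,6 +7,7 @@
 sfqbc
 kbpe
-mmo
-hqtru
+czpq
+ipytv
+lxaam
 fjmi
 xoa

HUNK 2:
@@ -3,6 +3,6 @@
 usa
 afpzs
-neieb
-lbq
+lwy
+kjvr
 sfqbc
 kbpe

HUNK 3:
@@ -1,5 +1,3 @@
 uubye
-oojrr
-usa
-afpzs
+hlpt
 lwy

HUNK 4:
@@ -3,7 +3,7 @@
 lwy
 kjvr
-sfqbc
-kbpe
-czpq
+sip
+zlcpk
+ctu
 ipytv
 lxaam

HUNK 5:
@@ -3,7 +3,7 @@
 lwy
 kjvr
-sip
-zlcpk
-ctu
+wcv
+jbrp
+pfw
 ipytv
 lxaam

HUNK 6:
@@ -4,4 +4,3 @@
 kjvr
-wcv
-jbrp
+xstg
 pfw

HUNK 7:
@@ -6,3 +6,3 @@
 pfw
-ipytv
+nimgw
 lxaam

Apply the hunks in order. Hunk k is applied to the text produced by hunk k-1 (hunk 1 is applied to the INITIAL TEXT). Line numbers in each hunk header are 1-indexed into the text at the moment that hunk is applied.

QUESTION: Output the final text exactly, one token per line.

Hunk 1: at line 7 remove [mmo,hqtru] add [czpq,ipytv,lxaam] -> 13 lines: uubye oojrr usa afpzs neieb lbq sfqbc kbpe czpq ipytv lxaam fjmi xoa
Hunk 2: at line 3 remove [neieb,lbq] add [lwy,kjvr] -> 13 lines: uubye oojrr usa afpzs lwy kjvr sfqbc kbpe czpq ipytv lxaam fjmi xoa
Hunk 3: at line 1 remove [oojrr,usa,afpzs] add [hlpt] -> 11 lines: uubye hlpt lwy kjvr sfqbc kbpe czpq ipytv lxaam fjmi xoa
Hunk 4: at line 3 remove [sfqbc,kbpe,czpq] add [sip,zlcpk,ctu] -> 11 lines: uubye hlpt lwy kjvr sip zlcpk ctu ipytv lxaam fjmi xoa
Hunk 5: at line 3 remove [sip,zlcpk,ctu] add [wcv,jbrp,pfw] -> 11 lines: uubye hlpt lwy kjvr wcv jbrp pfw ipytv lxaam fjmi xoa
Hunk 6: at line 4 remove [wcv,jbrp] add [xstg] -> 10 lines: uubye hlpt lwy kjvr xstg pfw ipytv lxaam fjmi xoa
Hunk 7: at line 6 remove [ipytv] add [nimgw] -> 10 lines: uubye hlpt lwy kjvr xstg pfw nimgw lxaam fjmi xoa

Answer: uubye
hlpt
lwy
kjvr
xstg
pfw
nimgw
lxaam
fjmi
xoa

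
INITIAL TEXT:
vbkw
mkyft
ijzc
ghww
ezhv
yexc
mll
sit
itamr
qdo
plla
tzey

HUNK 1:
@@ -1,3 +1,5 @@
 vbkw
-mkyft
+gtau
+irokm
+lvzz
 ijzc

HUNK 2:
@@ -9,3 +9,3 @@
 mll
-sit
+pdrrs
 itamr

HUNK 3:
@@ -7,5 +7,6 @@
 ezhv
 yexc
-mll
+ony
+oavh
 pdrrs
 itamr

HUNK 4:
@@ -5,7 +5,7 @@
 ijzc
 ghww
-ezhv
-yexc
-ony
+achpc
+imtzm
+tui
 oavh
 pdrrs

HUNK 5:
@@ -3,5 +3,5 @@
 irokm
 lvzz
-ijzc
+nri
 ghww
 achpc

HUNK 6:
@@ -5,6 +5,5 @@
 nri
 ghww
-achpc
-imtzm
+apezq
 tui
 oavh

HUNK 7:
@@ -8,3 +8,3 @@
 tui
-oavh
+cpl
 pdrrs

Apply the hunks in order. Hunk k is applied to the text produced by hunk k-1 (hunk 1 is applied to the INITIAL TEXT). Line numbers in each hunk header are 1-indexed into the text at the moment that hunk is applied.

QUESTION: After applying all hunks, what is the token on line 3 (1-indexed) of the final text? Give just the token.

Answer: irokm

Derivation:
Hunk 1: at line 1 remove [mkyft] add [gtau,irokm,lvzz] -> 14 lines: vbkw gtau irokm lvzz ijzc ghww ezhv yexc mll sit itamr qdo plla tzey
Hunk 2: at line 9 remove [sit] add [pdrrs] -> 14 lines: vbkw gtau irokm lvzz ijzc ghww ezhv yexc mll pdrrs itamr qdo plla tzey
Hunk 3: at line 7 remove [mll] add [ony,oavh] -> 15 lines: vbkw gtau irokm lvzz ijzc ghww ezhv yexc ony oavh pdrrs itamr qdo plla tzey
Hunk 4: at line 5 remove [ezhv,yexc,ony] add [achpc,imtzm,tui] -> 15 lines: vbkw gtau irokm lvzz ijzc ghww achpc imtzm tui oavh pdrrs itamr qdo plla tzey
Hunk 5: at line 3 remove [ijzc] add [nri] -> 15 lines: vbkw gtau irokm lvzz nri ghww achpc imtzm tui oavh pdrrs itamr qdo plla tzey
Hunk 6: at line 5 remove [achpc,imtzm] add [apezq] -> 14 lines: vbkw gtau irokm lvzz nri ghww apezq tui oavh pdrrs itamr qdo plla tzey
Hunk 7: at line 8 remove [oavh] add [cpl] -> 14 lines: vbkw gtau irokm lvzz nri ghww apezq tui cpl pdrrs itamr qdo plla tzey
Final line 3: irokm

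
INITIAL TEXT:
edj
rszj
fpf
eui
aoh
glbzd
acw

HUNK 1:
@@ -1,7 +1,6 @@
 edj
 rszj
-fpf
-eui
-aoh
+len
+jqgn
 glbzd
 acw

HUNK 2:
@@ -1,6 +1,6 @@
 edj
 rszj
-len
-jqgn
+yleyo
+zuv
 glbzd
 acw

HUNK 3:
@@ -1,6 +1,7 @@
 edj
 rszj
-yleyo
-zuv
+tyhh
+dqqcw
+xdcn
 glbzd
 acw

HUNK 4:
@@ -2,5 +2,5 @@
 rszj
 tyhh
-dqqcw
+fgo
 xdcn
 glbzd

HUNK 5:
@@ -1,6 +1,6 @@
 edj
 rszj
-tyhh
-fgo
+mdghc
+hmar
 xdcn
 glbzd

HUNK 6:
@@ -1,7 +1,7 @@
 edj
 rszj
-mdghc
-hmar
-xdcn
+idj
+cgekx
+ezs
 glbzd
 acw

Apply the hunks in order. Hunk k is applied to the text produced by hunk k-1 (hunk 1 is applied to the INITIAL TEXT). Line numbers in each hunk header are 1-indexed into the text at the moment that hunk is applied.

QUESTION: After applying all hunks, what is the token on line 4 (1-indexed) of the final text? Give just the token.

Answer: cgekx

Derivation:
Hunk 1: at line 1 remove [fpf,eui,aoh] add [len,jqgn] -> 6 lines: edj rszj len jqgn glbzd acw
Hunk 2: at line 1 remove [len,jqgn] add [yleyo,zuv] -> 6 lines: edj rszj yleyo zuv glbzd acw
Hunk 3: at line 1 remove [yleyo,zuv] add [tyhh,dqqcw,xdcn] -> 7 lines: edj rszj tyhh dqqcw xdcn glbzd acw
Hunk 4: at line 2 remove [dqqcw] add [fgo] -> 7 lines: edj rszj tyhh fgo xdcn glbzd acw
Hunk 5: at line 1 remove [tyhh,fgo] add [mdghc,hmar] -> 7 lines: edj rszj mdghc hmar xdcn glbzd acw
Hunk 6: at line 1 remove [mdghc,hmar,xdcn] add [idj,cgekx,ezs] -> 7 lines: edj rszj idj cgekx ezs glbzd acw
Final line 4: cgekx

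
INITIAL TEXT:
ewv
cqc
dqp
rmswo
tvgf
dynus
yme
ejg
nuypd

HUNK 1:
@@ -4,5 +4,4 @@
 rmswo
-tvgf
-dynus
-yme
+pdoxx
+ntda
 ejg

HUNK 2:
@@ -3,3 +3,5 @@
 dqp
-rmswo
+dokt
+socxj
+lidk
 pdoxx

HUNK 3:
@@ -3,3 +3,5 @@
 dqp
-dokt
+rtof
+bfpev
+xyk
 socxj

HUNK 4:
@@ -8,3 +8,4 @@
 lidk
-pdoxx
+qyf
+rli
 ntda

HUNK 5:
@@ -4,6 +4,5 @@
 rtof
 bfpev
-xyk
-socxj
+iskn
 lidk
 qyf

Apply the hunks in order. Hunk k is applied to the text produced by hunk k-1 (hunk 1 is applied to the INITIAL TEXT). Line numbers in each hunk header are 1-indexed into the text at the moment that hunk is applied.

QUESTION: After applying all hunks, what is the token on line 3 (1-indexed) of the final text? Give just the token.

Hunk 1: at line 4 remove [tvgf,dynus,yme] add [pdoxx,ntda] -> 8 lines: ewv cqc dqp rmswo pdoxx ntda ejg nuypd
Hunk 2: at line 3 remove [rmswo] add [dokt,socxj,lidk] -> 10 lines: ewv cqc dqp dokt socxj lidk pdoxx ntda ejg nuypd
Hunk 3: at line 3 remove [dokt] add [rtof,bfpev,xyk] -> 12 lines: ewv cqc dqp rtof bfpev xyk socxj lidk pdoxx ntda ejg nuypd
Hunk 4: at line 8 remove [pdoxx] add [qyf,rli] -> 13 lines: ewv cqc dqp rtof bfpev xyk socxj lidk qyf rli ntda ejg nuypd
Hunk 5: at line 4 remove [xyk,socxj] add [iskn] -> 12 lines: ewv cqc dqp rtof bfpev iskn lidk qyf rli ntda ejg nuypd
Final line 3: dqp

Answer: dqp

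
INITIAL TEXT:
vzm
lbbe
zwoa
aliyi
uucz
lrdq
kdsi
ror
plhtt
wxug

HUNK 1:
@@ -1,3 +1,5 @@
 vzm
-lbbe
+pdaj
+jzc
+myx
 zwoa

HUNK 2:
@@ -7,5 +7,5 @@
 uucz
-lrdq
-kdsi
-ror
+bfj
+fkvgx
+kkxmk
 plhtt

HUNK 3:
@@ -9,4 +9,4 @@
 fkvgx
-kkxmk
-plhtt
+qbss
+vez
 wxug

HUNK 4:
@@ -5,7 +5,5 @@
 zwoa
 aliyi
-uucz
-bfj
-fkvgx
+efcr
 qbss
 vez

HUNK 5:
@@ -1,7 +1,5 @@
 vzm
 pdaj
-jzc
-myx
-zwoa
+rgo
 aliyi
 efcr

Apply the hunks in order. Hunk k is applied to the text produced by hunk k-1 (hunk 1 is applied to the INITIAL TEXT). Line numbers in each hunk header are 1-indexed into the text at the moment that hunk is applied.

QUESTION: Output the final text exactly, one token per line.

Answer: vzm
pdaj
rgo
aliyi
efcr
qbss
vez
wxug

Derivation:
Hunk 1: at line 1 remove [lbbe] add [pdaj,jzc,myx] -> 12 lines: vzm pdaj jzc myx zwoa aliyi uucz lrdq kdsi ror plhtt wxug
Hunk 2: at line 7 remove [lrdq,kdsi,ror] add [bfj,fkvgx,kkxmk] -> 12 lines: vzm pdaj jzc myx zwoa aliyi uucz bfj fkvgx kkxmk plhtt wxug
Hunk 3: at line 9 remove [kkxmk,plhtt] add [qbss,vez] -> 12 lines: vzm pdaj jzc myx zwoa aliyi uucz bfj fkvgx qbss vez wxug
Hunk 4: at line 5 remove [uucz,bfj,fkvgx] add [efcr] -> 10 lines: vzm pdaj jzc myx zwoa aliyi efcr qbss vez wxug
Hunk 5: at line 1 remove [jzc,myx,zwoa] add [rgo] -> 8 lines: vzm pdaj rgo aliyi efcr qbss vez wxug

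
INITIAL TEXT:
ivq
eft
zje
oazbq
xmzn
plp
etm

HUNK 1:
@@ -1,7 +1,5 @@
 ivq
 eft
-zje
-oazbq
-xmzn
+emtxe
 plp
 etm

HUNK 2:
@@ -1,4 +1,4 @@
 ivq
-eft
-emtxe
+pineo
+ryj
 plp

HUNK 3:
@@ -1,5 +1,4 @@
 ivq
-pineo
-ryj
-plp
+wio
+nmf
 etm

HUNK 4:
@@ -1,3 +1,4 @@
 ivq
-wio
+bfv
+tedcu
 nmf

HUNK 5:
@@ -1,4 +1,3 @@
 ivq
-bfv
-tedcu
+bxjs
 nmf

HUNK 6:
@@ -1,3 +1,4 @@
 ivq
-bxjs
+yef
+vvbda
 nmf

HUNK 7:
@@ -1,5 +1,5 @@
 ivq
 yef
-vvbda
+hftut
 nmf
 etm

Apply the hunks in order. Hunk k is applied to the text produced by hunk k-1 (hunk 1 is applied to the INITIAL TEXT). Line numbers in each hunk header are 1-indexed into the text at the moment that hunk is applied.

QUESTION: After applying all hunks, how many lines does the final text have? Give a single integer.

Answer: 5

Derivation:
Hunk 1: at line 1 remove [zje,oazbq,xmzn] add [emtxe] -> 5 lines: ivq eft emtxe plp etm
Hunk 2: at line 1 remove [eft,emtxe] add [pineo,ryj] -> 5 lines: ivq pineo ryj plp etm
Hunk 3: at line 1 remove [pineo,ryj,plp] add [wio,nmf] -> 4 lines: ivq wio nmf etm
Hunk 4: at line 1 remove [wio] add [bfv,tedcu] -> 5 lines: ivq bfv tedcu nmf etm
Hunk 5: at line 1 remove [bfv,tedcu] add [bxjs] -> 4 lines: ivq bxjs nmf etm
Hunk 6: at line 1 remove [bxjs] add [yef,vvbda] -> 5 lines: ivq yef vvbda nmf etm
Hunk 7: at line 1 remove [vvbda] add [hftut] -> 5 lines: ivq yef hftut nmf etm
Final line count: 5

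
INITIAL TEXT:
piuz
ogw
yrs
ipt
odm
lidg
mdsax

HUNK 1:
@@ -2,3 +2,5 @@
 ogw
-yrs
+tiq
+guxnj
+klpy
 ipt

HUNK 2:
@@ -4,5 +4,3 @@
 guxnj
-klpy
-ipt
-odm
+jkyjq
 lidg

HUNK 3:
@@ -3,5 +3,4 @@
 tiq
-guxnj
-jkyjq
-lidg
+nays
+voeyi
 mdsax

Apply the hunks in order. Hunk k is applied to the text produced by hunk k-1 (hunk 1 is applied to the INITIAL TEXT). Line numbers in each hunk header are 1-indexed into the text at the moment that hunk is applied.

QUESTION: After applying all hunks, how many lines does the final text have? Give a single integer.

Answer: 6

Derivation:
Hunk 1: at line 2 remove [yrs] add [tiq,guxnj,klpy] -> 9 lines: piuz ogw tiq guxnj klpy ipt odm lidg mdsax
Hunk 2: at line 4 remove [klpy,ipt,odm] add [jkyjq] -> 7 lines: piuz ogw tiq guxnj jkyjq lidg mdsax
Hunk 3: at line 3 remove [guxnj,jkyjq,lidg] add [nays,voeyi] -> 6 lines: piuz ogw tiq nays voeyi mdsax
Final line count: 6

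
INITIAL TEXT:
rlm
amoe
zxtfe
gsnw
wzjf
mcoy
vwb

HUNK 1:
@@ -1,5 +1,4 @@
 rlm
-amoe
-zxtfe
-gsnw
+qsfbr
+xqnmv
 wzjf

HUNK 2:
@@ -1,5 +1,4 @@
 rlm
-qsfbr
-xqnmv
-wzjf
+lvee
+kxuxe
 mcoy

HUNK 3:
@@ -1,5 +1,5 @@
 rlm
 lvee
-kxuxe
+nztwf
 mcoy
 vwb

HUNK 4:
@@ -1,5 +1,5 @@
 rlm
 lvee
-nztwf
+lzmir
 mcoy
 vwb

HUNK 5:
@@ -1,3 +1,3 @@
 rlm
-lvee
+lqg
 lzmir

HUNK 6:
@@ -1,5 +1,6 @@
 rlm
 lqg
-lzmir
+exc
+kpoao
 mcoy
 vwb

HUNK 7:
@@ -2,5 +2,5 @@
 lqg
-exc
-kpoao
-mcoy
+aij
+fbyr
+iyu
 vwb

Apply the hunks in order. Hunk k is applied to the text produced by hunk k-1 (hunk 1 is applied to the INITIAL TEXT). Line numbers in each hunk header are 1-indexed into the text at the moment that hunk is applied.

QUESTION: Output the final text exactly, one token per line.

Hunk 1: at line 1 remove [amoe,zxtfe,gsnw] add [qsfbr,xqnmv] -> 6 lines: rlm qsfbr xqnmv wzjf mcoy vwb
Hunk 2: at line 1 remove [qsfbr,xqnmv,wzjf] add [lvee,kxuxe] -> 5 lines: rlm lvee kxuxe mcoy vwb
Hunk 3: at line 1 remove [kxuxe] add [nztwf] -> 5 lines: rlm lvee nztwf mcoy vwb
Hunk 4: at line 1 remove [nztwf] add [lzmir] -> 5 lines: rlm lvee lzmir mcoy vwb
Hunk 5: at line 1 remove [lvee] add [lqg] -> 5 lines: rlm lqg lzmir mcoy vwb
Hunk 6: at line 1 remove [lzmir] add [exc,kpoao] -> 6 lines: rlm lqg exc kpoao mcoy vwb
Hunk 7: at line 2 remove [exc,kpoao,mcoy] add [aij,fbyr,iyu] -> 6 lines: rlm lqg aij fbyr iyu vwb

Answer: rlm
lqg
aij
fbyr
iyu
vwb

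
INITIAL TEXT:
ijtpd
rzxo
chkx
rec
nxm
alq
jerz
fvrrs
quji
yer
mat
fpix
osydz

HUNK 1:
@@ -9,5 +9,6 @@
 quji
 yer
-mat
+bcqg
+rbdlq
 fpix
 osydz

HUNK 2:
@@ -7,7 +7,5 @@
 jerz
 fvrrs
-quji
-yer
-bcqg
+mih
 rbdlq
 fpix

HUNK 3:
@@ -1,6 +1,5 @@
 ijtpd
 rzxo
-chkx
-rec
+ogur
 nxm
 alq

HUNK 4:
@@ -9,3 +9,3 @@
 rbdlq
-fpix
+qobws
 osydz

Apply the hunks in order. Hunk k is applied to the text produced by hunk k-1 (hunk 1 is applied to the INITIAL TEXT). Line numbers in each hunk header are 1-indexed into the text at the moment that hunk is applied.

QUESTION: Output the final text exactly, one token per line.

Hunk 1: at line 9 remove [mat] add [bcqg,rbdlq] -> 14 lines: ijtpd rzxo chkx rec nxm alq jerz fvrrs quji yer bcqg rbdlq fpix osydz
Hunk 2: at line 7 remove [quji,yer,bcqg] add [mih] -> 12 lines: ijtpd rzxo chkx rec nxm alq jerz fvrrs mih rbdlq fpix osydz
Hunk 3: at line 1 remove [chkx,rec] add [ogur] -> 11 lines: ijtpd rzxo ogur nxm alq jerz fvrrs mih rbdlq fpix osydz
Hunk 4: at line 9 remove [fpix] add [qobws] -> 11 lines: ijtpd rzxo ogur nxm alq jerz fvrrs mih rbdlq qobws osydz

Answer: ijtpd
rzxo
ogur
nxm
alq
jerz
fvrrs
mih
rbdlq
qobws
osydz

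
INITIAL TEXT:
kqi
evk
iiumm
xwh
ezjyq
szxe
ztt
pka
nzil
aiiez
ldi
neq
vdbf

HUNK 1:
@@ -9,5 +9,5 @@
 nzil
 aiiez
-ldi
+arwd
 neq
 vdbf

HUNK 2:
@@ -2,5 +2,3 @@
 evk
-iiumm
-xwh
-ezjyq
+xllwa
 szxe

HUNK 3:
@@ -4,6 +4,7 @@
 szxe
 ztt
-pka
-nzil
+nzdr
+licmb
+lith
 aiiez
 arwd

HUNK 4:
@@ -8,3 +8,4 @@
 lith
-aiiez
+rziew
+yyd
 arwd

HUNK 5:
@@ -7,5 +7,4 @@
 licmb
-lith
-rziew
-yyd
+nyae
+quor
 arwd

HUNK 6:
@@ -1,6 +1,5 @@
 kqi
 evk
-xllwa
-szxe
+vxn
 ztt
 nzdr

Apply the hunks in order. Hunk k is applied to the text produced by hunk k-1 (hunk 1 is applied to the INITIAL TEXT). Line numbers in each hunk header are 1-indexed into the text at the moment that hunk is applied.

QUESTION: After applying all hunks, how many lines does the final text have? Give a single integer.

Answer: 11

Derivation:
Hunk 1: at line 9 remove [ldi] add [arwd] -> 13 lines: kqi evk iiumm xwh ezjyq szxe ztt pka nzil aiiez arwd neq vdbf
Hunk 2: at line 2 remove [iiumm,xwh,ezjyq] add [xllwa] -> 11 lines: kqi evk xllwa szxe ztt pka nzil aiiez arwd neq vdbf
Hunk 3: at line 4 remove [pka,nzil] add [nzdr,licmb,lith] -> 12 lines: kqi evk xllwa szxe ztt nzdr licmb lith aiiez arwd neq vdbf
Hunk 4: at line 8 remove [aiiez] add [rziew,yyd] -> 13 lines: kqi evk xllwa szxe ztt nzdr licmb lith rziew yyd arwd neq vdbf
Hunk 5: at line 7 remove [lith,rziew,yyd] add [nyae,quor] -> 12 lines: kqi evk xllwa szxe ztt nzdr licmb nyae quor arwd neq vdbf
Hunk 6: at line 1 remove [xllwa,szxe] add [vxn] -> 11 lines: kqi evk vxn ztt nzdr licmb nyae quor arwd neq vdbf
Final line count: 11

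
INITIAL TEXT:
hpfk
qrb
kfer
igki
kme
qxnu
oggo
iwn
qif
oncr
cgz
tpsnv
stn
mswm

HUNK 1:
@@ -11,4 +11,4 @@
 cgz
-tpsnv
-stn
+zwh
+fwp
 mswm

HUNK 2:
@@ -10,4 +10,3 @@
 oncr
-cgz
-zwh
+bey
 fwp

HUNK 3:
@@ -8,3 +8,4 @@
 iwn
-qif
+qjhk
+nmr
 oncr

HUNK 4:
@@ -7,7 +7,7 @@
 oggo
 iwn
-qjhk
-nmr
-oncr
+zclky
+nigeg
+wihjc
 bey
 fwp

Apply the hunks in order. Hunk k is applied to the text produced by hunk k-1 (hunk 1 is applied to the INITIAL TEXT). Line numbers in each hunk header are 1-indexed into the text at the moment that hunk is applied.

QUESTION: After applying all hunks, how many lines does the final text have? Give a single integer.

Answer: 14

Derivation:
Hunk 1: at line 11 remove [tpsnv,stn] add [zwh,fwp] -> 14 lines: hpfk qrb kfer igki kme qxnu oggo iwn qif oncr cgz zwh fwp mswm
Hunk 2: at line 10 remove [cgz,zwh] add [bey] -> 13 lines: hpfk qrb kfer igki kme qxnu oggo iwn qif oncr bey fwp mswm
Hunk 3: at line 8 remove [qif] add [qjhk,nmr] -> 14 lines: hpfk qrb kfer igki kme qxnu oggo iwn qjhk nmr oncr bey fwp mswm
Hunk 4: at line 7 remove [qjhk,nmr,oncr] add [zclky,nigeg,wihjc] -> 14 lines: hpfk qrb kfer igki kme qxnu oggo iwn zclky nigeg wihjc bey fwp mswm
Final line count: 14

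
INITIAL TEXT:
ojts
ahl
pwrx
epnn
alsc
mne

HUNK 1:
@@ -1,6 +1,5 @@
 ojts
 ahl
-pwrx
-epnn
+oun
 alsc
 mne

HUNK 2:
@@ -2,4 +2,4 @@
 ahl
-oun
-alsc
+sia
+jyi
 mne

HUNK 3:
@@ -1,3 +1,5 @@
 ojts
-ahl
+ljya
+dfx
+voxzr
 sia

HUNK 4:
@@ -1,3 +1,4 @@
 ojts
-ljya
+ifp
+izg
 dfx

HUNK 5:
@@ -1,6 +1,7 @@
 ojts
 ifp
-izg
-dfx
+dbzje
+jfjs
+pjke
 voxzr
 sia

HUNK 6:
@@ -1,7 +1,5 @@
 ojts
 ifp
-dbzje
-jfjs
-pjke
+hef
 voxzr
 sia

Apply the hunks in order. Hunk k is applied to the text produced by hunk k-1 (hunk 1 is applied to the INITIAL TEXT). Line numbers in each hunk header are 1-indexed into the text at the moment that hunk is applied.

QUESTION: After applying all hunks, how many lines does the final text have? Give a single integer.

Answer: 7

Derivation:
Hunk 1: at line 1 remove [pwrx,epnn] add [oun] -> 5 lines: ojts ahl oun alsc mne
Hunk 2: at line 2 remove [oun,alsc] add [sia,jyi] -> 5 lines: ojts ahl sia jyi mne
Hunk 3: at line 1 remove [ahl] add [ljya,dfx,voxzr] -> 7 lines: ojts ljya dfx voxzr sia jyi mne
Hunk 4: at line 1 remove [ljya] add [ifp,izg] -> 8 lines: ojts ifp izg dfx voxzr sia jyi mne
Hunk 5: at line 1 remove [izg,dfx] add [dbzje,jfjs,pjke] -> 9 lines: ojts ifp dbzje jfjs pjke voxzr sia jyi mne
Hunk 6: at line 1 remove [dbzje,jfjs,pjke] add [hef] -> 7 lines: ojts ifp hef voxzr sia jyi mne
Final line count: 7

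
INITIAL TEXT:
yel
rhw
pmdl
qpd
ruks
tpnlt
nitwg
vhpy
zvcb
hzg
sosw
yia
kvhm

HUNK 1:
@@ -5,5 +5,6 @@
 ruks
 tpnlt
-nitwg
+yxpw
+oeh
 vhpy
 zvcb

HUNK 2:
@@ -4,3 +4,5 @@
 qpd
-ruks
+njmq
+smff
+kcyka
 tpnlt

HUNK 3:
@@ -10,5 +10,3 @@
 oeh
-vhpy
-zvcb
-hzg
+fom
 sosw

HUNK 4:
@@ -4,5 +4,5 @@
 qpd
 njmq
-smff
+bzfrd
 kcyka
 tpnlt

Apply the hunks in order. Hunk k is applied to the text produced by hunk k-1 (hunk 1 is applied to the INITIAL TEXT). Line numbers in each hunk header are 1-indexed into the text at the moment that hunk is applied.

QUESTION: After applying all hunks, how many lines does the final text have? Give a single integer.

Hunk 1: at line 5 remove [nitwg] add [yxpw,oeh] -> 14 lines: yel rhw pmdl qpd ruks tpnlt yxpw oeh vhpy zvcb hzg sosw yia kvhm
Hunk 2: at line 4 remove [ruks] add [njmq,smff,kcyka] -> 16 lines: yel rhw pmdl qpd njmq smff kcyka tpnlt yxpw oeh vhpy zvcb hzg sosw yia kvhm
Hunk 3: at line 10 remove [vhpy,zvcb,hzg] add [fom] -> 14 lines: yel rhw pmdl qpd njmq smff kcyka tpnlt yxpw oeh fom sosw yia kvhm
Hunk 4: at line 4 remove [smff] add [bzfrd] -> 14 lines: yel rhw pmdl qpd njmq bzfrd kcyka tpnlt yxpw oeh fom sosw yia kvhm
Final line count: 14

Answer: 14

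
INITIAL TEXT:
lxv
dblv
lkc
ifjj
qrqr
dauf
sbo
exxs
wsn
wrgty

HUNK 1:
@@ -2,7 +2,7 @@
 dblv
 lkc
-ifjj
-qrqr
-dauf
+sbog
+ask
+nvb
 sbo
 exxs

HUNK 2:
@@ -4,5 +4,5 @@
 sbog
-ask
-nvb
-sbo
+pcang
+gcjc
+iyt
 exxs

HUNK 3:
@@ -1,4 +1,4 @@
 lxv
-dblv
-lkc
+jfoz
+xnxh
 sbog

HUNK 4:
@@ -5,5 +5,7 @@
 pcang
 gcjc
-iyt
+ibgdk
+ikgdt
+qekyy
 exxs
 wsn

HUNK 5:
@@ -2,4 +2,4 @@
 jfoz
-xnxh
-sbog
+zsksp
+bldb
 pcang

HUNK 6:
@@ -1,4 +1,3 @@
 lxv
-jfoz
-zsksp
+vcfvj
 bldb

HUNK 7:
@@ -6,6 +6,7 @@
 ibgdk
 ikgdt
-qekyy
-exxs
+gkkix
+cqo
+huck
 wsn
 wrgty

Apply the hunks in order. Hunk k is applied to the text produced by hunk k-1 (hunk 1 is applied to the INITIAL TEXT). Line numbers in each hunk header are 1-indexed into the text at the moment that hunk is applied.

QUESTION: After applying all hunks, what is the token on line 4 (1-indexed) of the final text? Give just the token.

Answer: pcang

Derivation:
Hunk 1: at line 2 remove [ifjj,qrqr,dauf] add [sbog,ask,nvb] -> 10 lines: lxv dblv lkc sbog ask nvb sbo exxs wsn wrgty
Hunk 2: at line 4 remove [ask,nvb,sbo] add [pcang,gcjc,iyt] -> 10 lines: lxv dblv lkc sbog pcang gcjc iyt exxs wsn wrgty
Hunk 3: at line 1 remove [dblv,lkc] add [jfoz,xnxh] -> 10 lines: lxv jfoz xnxh sbog pcang gcjc iyt exxs wsn wrgty
Hunk 4: at line 5 remove [iyt] add [ibgdk,ikgdt,qekyy] -> 12 lines: lxv jfoz xnxh sbog pcang gcjc ibgdk ikgdt qekyy exxs wsn wrgty
Hunk 5: at line 2 remove [xnxh,sbog] add [zsksp,bldb] -> 12 lines: lxv jfoz zsksp bldb pcang gcjc ibgdk ikgdt qekyy exxs wsn wrgty
Hunk 6: at line 1 remove [jfoz,zsksp] add [vcfvj] -> 11 lines: lxv vcfvj bldb pcang gcjc ibgdk ikgdt qekyy exxs wsn wrgty
Hunk 7: at line 6 remove [qekyy,exxs] add [gkkix,cqo,huck] -> 12 lines: lxv vcfvj bldb pcang gcjc ibgdk ikgdt gkkix cqo huck wsn wrgty
Final line 4: pcang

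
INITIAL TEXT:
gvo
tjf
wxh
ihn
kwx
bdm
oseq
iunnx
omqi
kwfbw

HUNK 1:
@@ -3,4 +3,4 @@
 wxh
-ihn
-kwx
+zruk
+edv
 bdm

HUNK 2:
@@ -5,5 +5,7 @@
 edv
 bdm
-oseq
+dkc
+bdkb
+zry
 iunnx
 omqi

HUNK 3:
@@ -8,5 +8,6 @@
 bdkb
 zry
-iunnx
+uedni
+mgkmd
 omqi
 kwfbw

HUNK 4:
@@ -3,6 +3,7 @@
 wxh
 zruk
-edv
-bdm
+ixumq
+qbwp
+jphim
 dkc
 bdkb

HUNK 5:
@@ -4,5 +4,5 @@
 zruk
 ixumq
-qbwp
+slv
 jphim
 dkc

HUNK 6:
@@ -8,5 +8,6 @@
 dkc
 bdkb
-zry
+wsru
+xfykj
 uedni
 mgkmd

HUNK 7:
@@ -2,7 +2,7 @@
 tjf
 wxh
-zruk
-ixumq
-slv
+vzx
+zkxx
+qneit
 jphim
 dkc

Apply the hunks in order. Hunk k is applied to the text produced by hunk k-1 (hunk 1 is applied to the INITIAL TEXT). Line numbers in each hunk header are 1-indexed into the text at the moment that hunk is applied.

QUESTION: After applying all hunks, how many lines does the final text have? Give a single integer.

Answer: 15

Derivation:
Hunk 1: at line 3 remove [ihn,kwx] add [zruk,edv] -> 10 lines: gvo tjf wxh zruk edv bdm oseq iunnx omqi kwfbw
Hunk 2: at line 5 remove [oseq] add [dkc,bdkb,zry] -> 12 lines: gvo tjf wxh zruk edv bdm dkc bdkb zry iunnx omqi kwfbw
Hunk 3: at line 8 remove [iunnx] add [uedni,mgkmd] -> 13 lines: gvo tjf wxh zruk edv bdm dkc bdkb zry uedni mgkmd omqi kwfbw
Hunk 4: at line 3 remove [edv,bdm] add [ixumq,qbwp,jphim] -> 14 lines: gvo tjf wxh zruk ixumq qbwp jphim dkc bdkb zry uedni mgkmd omqi kwfbw
Hunk 5: at line 4 remove [qbwp] add [slv] -> 14 lines: gvo tjf wxh zruk ixumq slv jphim dkc bdkb zry uedni mgkmd omqi kwfbw
Hunk 6: at line 8 remove [zry] add [wsru,xfykj] -> 15 lines: gvo tjf wxh zruk ixumq slv jphim dkc bdkb wsru xfykj uedni mgkmd omqi kwfbw
Hunk 7: at line 2 remove [zruk,ixumq,slv] add [vzx,zkxx,qneit] -> 15 lines: gvo tjf wxh vzx zkxx qneit jphim dkc bdkb wsru xfykj uedni mgkmd omqi kwfbw
Final line count: 15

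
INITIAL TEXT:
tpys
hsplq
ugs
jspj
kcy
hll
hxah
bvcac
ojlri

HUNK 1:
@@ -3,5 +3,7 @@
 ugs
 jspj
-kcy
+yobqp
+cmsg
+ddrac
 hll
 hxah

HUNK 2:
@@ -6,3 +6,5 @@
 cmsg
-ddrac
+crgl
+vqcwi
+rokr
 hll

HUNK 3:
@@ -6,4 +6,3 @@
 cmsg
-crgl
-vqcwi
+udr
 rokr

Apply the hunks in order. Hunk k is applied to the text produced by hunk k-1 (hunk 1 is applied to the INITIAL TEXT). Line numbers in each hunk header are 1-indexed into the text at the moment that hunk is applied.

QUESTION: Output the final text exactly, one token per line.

Answer: tpys
hsplq
ugs
jspj
yobqp
cmsg
udr
rokr
hll
hxah
bvcac
ojlri

Derivation:
Hunk 1: at line 3 remove [kcy] add [yobqp,cmsg,ddrac] -> 11 lines: tpys hsplq ugs jspj yobqp cmsg ddrac hll hxah bvcac ojlri
Hunk 2: at line 6 remove [ddrac] add [crgl,vqcwi,rokr] -> 13 lines: tpys hsplq ugs jspj yobqp cmsg crgl vqcwi rokr hll hxah bvcac ojlri
Hunk 3: at line 6 remove [crgl,vqcwi] add [udr] -> 12 lines: tpys hsplq ugs jspj yobqp cmsg udr rokr hll hxah bvcac ojlri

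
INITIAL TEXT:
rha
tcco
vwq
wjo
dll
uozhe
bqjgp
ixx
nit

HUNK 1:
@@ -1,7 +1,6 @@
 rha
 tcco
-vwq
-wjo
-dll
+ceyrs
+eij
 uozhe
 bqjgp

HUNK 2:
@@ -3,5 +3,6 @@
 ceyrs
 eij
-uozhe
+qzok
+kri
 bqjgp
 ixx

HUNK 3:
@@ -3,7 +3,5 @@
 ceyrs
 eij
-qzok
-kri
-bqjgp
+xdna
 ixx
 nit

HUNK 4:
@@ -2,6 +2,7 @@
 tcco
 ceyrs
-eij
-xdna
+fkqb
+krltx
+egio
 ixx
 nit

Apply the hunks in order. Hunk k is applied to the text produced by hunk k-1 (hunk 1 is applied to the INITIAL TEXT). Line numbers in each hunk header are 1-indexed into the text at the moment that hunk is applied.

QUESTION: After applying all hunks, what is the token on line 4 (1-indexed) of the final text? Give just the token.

Hunk 1: at line 1 remove [vwq,wjo,dll] add [ceyrs,eij] -> 8 lines: rha tcco ceyrs eij uozhe bqjgp ixx nit
Hunk 2: at line 3 remove [uozhe] add [qzok,kri] -> 9 lines: rha tcco ceyrs eij qzok kri bqjgp ixx nit
Hunk 3: at line 3 remove [qzok,kri,bqjgp] add [xdna] -> 7 lines: rha tcco ceyrs eij xdna ixx nit
Hunk 4: at line 2 remove [eij,xdna] add [fkqb,krltx,egio] -> 8 lines: rha tcco ceyrs fkqb krltx egio ixx nit
Final line 4: fkqb

Answer: fkqb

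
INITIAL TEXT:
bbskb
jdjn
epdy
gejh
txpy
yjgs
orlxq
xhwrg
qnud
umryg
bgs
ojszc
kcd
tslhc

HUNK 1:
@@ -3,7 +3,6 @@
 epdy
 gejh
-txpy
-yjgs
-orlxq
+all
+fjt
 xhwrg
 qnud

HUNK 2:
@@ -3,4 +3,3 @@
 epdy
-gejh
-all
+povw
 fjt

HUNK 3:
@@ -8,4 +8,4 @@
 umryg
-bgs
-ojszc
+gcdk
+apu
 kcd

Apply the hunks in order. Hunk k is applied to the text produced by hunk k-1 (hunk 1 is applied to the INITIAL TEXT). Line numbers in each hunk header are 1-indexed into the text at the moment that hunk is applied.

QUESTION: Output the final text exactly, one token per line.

Answer: bbskb
jdjn
epdy
povw
fjt
xhwrg
qnud
umryg
gcdk
apu
kcd
tslhc

Derivation:
Hunk 1: at line 3 remove [txpy,yjgs,orlxq] add [all,fjt] -> 13 lines: bbskb jdjn epdy gejh all fjt xhwrg qnud umryg bgs ojszc kcd tslhc
Hunk 2: at line 3 remove [gejh,all] add [povw] -> 12 lines: bbskb jdjn epdy povw fjt xhwrg qnud umryg bgs ojszc kcd tslhc
Hunk 3: at line 8 remove [bgs,ojszc] add [gcdk,apu] -> 12 lines: bbskb jdjn epdy povw fjt xhwrg qnud umryg gcdk apu kcd tslhc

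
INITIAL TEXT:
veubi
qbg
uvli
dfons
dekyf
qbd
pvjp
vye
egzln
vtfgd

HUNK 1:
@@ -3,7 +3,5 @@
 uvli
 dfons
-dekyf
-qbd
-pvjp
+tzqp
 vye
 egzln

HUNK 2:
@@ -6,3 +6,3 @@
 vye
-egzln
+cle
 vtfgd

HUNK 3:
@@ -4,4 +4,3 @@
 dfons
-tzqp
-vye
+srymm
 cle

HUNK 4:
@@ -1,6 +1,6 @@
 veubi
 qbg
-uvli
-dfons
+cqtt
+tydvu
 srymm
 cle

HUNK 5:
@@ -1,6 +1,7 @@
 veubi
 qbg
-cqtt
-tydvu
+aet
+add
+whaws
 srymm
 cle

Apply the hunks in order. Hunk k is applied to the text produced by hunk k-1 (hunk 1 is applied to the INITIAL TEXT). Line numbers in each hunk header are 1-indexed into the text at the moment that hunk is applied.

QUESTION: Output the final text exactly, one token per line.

Hunk 1: at line 3 remove [dekyf,qbd,pvjp] add [tzqp] -> 8 lines: veubi qbg uvli dfons tzqp vye egzln vtfgd
Hunk 2: at line 6 remove [egzln] add [cle] -> 8 lines: veubi qbg uvli dfons tzqp vye cle vtfgd
Hunk 3: at line 4 remove [tzqp,vye] add [srymm] -> 7 lines: veubi qbg uvli dfons srymm cle vtfgd
Hunk 4: at line 1 remove [uvli,dfons] add [cqtt,tydvu] -> 7 lines: veubi qbg cqtt tydvu srymm cle vtfgd
Hunk 5: at line 1 remove [cqtt,tydvu] add [aet,add,whaws] -> 8 lines: veubi qbg aet add whaws srymm cle vtfgd

Answer: veubi
qbg
aet
add
whaws
srymm
cle
vtfgd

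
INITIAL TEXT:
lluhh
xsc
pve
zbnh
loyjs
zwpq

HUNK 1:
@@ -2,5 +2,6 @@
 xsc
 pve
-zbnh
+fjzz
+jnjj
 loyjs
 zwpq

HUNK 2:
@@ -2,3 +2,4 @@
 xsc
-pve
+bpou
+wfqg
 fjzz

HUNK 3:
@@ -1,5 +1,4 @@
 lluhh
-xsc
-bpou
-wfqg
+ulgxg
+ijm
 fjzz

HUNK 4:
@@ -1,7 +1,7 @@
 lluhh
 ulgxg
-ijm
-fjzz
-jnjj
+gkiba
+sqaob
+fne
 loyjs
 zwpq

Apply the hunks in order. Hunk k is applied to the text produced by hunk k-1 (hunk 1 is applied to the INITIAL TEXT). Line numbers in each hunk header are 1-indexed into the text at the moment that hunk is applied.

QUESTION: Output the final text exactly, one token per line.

Hunk 1: at line 2 remove [zbnh] add [fjzz,jnjj] -> 7 lines: lluhh xsc pve fjzz jnjj loyjs zwpq
Hunk 2: at line 2 remove [pve] add [bpou,wfqg] -> 8 lines: lluhh xsc bpou wfqg fjzz jnjj loyjs zwpq
Hunk 3: at line 1 remove [xsc,bpou,wfqg] add [ulgxg,ijm] -> 7 lines: lluhh ulgxg ijm fjzz jnjj loyjs zwpq
Hunk 4: at line 1 remove [ijm,fjzz,jnjj] add [gkiba,sqaob,fne] -> 7 lines: lluhh ulgxg gkiba sqaob fne loyjs zwpq

Answer: lluhh
ulgxg
gkiba
sqaob
fne
loyjs
zwpq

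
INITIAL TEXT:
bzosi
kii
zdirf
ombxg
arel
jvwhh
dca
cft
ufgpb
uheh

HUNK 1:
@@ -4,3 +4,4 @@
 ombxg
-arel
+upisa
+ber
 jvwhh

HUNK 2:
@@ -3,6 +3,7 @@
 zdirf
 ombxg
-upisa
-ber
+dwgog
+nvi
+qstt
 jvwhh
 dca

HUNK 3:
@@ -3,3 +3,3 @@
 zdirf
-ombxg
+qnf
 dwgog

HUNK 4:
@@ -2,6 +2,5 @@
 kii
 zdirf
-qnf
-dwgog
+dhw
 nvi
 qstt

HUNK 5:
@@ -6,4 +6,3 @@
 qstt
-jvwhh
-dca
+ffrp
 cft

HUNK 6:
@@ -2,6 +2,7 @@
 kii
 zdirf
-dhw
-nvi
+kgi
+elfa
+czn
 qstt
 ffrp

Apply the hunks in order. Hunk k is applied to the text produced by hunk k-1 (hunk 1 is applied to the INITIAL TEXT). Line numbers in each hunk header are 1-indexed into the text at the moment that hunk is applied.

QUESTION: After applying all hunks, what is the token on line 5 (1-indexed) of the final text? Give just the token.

Answer: elfa

Derivation:
Hunk 1: at line 4 remove [arel] add [upisa,ber] -> 11 lines: bzosi kii zdirf ombxg upisa ber jvwhh dca cft ufgpb uheh
Hunk 2: at line 3 remove [upisa,ber] add [dwgog,nvi,qstt] -> 12 lines: bzosi kii zdirf ombxg dwgog nvi qstt jvwhh dca cft ufgpb uheh
Hunk 3: at line 3 remove [ombxg] add [qnf] -> 12 lines: bzosi kii zdirf qnf dwgog nvi qstt jvwhh dca cft ufgpb uheh
Hunk 4: at line 2 remove [qnf,dwgog] add [dhw] -> 11 lines: bzosi kii zdirf dhw nvi qstt jvwhh dca cft ufgpb uheh
Hunk 5: at line 6 remove [jvwhh,dca] add [ffrp] -> 10 lines: bzosi kii zdirf dhw nvi qstt ffrp cft ufgpb uheh
Hunk 6: at line 2 remove [dhw,nvi] add [kgi,elfa,czn] -> 11 lines: bzosi kii zdirf kgi elfa czn qstt ffrp cft ufgpb uheh
Final line 5: elfa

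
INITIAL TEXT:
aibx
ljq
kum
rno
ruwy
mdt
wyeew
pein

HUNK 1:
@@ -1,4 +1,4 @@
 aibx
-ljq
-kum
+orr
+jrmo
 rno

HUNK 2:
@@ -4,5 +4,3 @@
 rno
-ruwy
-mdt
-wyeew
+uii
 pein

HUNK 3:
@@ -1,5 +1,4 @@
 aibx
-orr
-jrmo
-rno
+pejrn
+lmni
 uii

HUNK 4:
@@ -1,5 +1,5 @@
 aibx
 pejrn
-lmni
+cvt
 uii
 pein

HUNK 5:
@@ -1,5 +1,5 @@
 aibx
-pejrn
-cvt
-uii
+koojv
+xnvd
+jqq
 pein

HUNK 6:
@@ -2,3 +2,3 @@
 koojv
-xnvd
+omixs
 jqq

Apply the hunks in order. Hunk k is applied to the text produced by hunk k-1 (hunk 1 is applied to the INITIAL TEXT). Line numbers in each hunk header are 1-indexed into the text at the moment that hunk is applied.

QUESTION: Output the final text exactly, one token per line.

Answer: aibx
koojv
omixs
jqq
pein

Derivation:
Hunk 1: at line 1 remove [ljq,kum] add [orr,jrmo] -> 8 lines: aibx orr jrmo rno ruwy mdt wyeew pein
Hunk 2: at line 4 remove [ruwy,mdt,wyeew] add [uii] -> 6 lines: aibx orr jrmo rno uii pein
Hunk 3: at line 1 remove [orr,jrmo,rno] add [pejrn,lmni] -> 5 lines: aibx pejrn lmni uii pein
Hunk 4: at line 1 remove [lmni] add [cvt] -> 5 lines: aibx pejrn cvt uii pein
Hunk 5: at line 1 remove [pejrn,cvt,uii] add [koojv,xnvd,jqq] -> 5 lines: aibx koojv xnvd jqq pein
Hunk 6: at line 2 remove [xnvd] add [omixs] -> 5 lines: aibx koojv omixs jqq pein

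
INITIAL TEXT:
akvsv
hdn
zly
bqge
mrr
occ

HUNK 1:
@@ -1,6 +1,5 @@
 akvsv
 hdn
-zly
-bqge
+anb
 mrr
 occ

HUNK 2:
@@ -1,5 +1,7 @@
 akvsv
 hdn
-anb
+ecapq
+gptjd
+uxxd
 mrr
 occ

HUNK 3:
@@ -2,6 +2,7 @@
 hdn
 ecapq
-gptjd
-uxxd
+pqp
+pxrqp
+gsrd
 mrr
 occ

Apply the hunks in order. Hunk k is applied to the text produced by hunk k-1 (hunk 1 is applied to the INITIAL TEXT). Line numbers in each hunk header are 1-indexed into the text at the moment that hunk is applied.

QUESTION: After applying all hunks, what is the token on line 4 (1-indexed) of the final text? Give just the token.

Answer: pqp

Derivation:
Hunk 1: at line 1 remove [zly,bqge] add [anb] -> 5 lines: akvsv hdn anb mrr occ
Hunk 2: at line 1 remove [anb] add [ecapq,gptjd,uxxd] -> 7 lines: akvsv hdn ecapq gptjd uxxd mrr occ
Hunk 3: at line 2 remove [gptjd,uxxd] add [pqp,pxrqp,gsrd] -> 8 lines: akvsv hdn ecapq pqp pxrqp gsrd mrr occ
Final line 4: pqp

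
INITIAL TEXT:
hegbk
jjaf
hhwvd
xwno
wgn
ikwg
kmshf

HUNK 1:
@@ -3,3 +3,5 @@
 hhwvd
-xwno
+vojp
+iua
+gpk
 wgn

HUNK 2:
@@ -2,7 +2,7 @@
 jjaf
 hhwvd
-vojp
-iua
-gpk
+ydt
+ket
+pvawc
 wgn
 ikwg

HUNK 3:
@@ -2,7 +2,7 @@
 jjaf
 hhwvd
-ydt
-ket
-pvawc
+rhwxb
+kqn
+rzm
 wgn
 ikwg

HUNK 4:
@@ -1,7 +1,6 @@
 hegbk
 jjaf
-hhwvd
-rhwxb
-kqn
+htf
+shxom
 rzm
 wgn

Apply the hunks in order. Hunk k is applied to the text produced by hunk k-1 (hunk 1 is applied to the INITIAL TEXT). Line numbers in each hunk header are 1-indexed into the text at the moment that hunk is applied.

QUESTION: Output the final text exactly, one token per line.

Answer: hegbk
jjaf
htf
shxom
rzm
wgn
ikwg
kmshf

Derivation:
Hunk 1: at line 3 remove [xwno] add [vojp,iua,gpk] -> 9 lines: hegbk jjaf hhwvd vojp iua gpk wgn ikwg kmshf
Hunk 2: at line 2 remove [vojp,iua,gpk] add [ydt,ket,pvawc] -> 9 lines: hegbk jjaf hhwvd ydt ket pvawc wgn ikwg kmshf
Hunk 3: at line 2 remove [ydt,ket,pvawc] add [rhwxb,kqn,rzm] -> 9 lines: hegbk jjaf hhwvd rhwxb kqn rzm wgn ikwg kmshf
Hunk 4: at line 1 remove [hhwvd,rhwxb,kqn] add [htf,shxom] -> 8 lines: hegbk jjaf htf shxom rzm wgn ikwg kmshf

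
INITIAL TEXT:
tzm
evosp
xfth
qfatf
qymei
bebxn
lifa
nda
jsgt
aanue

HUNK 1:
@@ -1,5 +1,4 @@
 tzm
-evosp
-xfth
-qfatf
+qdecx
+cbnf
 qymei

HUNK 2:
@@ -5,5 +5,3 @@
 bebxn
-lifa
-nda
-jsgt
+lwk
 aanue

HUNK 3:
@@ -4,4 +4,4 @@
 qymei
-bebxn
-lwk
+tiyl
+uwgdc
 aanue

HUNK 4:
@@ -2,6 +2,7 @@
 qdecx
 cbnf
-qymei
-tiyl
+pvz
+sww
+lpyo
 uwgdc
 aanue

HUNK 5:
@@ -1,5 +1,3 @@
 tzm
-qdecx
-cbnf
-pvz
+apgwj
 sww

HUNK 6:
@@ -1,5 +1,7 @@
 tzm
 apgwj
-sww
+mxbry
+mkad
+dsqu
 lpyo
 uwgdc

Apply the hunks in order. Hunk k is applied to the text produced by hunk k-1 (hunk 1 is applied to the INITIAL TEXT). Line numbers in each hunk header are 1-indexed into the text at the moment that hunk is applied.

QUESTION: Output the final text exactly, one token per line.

Hunk 1: at line 1 remove [evosp,xfth,qfatf] add [qdecx,cbnf] -> 9 lines: tzm qdecx cbnf qymei bebxn lifa nda jsgt aanue
Hunk 2: at line 5 remove [lifa,nda,jsgt] add [lwk] -> 7 lines: tzm qdecx cbnf qymei bebxn lwk aanue
Hunk 3: at line 4 remove [bebxn,lwk] add [tiyl,uwgdc] -> 7 lines: tzm qdecx cbnf qymei tiyl uwgdc aanue
Hunk 4: at line 2 remove [qymei,tiyl] add [pvz,sww,lpyo] -> 8 lines: tzm qdecx cbnf pvz sww lpyo uwgdc aanue
Hunk 5: at line 1 remove [qdecx,cbnf,pvz] add [apgwj] -> 6 lines: tzm apgwj sww lpyo uwgdc aanue
Hunk 6: at line 1 remove [sww] add [mxbry,mkad,dsqu] -> 8 lines: tzm apgwj mxbry mkad dsqu lpyo uwgdc aanue

Answer: tzm
apgwj
mxbry
mkad
dsqu
lpyo
uwgdc
aanue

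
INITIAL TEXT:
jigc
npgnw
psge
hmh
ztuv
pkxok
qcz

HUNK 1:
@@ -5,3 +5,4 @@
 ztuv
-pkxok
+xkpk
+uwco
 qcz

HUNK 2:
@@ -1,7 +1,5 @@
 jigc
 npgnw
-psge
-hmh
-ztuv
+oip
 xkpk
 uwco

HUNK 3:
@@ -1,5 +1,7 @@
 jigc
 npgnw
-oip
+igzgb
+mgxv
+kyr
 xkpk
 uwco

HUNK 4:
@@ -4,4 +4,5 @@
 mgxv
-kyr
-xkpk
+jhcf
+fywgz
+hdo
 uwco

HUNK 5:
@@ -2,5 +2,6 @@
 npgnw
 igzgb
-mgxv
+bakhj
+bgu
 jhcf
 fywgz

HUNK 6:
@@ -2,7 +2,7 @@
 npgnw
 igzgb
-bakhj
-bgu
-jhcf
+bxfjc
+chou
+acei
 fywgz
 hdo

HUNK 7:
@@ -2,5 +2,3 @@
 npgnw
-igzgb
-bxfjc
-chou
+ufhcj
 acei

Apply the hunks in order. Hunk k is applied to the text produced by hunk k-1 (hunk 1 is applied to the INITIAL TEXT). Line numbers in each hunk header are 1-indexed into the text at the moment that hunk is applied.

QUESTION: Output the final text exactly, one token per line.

Hunk 1: at line 5 remove [pkxok] add [xkpk,uwco] -> 8 lines: jigc npgnw psge hmh ztuv xkpk uwco qcz
Hunk 2: at line 1 remove [psge,hmh,ztuv] add [oip] -> 6 lines: jigc npgnw oip xkpk uwco qcz
Hunk 3: at line 1 remove [oip] add [igzgb,mgxv,kyr] -> 8 lines: jigc npgnw igzgb mgxv kyr xkpk uwco qcz
Hunk 4: at line 4 remove [kyr,xkpk] add [jhcf,fywgz,hdo] -> 9 lines: jigc npgnw igzgb mgxv jhcf fywgz hdo uwco qcz
Hunk 5: at line 2 remove [mgxv] add [bakhj,bgu] -> 10 lines: jigc npgnw igzgb bakhj bgu jhcf fywgz hdo uwco qcz
Hunk 6: at line 2 remove [bakhj,bgu,jhcf] add [bxfjc,chou,acei] -> 10 lines: jigc npgnw igzgb bxfjc chou acei fywgz hdo uwco qcz
Hunk 7: at line 2 remove [igzgb,bxfjc,chou] add [ufhcj] -> 8 lines: jigc npgnw ufhcj acei fywgz hdo uwco qcz

Answer: jigc
npgnw
ufhcj
acei
fywgz
hdo
uwco
qcz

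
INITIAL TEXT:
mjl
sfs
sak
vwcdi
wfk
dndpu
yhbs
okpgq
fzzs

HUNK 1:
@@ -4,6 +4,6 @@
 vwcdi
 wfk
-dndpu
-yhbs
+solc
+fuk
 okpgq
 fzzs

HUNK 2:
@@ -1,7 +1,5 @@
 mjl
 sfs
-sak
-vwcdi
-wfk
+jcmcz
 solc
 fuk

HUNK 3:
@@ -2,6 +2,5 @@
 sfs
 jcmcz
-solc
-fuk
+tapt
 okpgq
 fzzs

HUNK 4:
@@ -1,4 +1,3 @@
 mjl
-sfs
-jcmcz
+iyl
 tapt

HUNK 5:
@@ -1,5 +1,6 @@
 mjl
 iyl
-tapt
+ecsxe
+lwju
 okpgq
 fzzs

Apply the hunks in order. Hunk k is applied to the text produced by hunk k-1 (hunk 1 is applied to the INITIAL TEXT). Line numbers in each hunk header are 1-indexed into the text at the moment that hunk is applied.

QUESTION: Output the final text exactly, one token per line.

Hunk 1: at line 4 remove [dndpu,yhbs] add [solc,fuk] -> 9 lines: mjl sfs sak vwcdi wfk solc fuk okpgq fzzs
Hunk 2: at line 1 remove [sak,vwcdi,wfk] add [jcmcz] -> 7 lines: mjl sfs jcmcz solc fuk okpgq fzzs
Hunk 3: at line 2 remove [solc,fuk] add [tapt] -> 6 lines: mjl sfs jcmcz tapt okpgq fzzs
Hunk 4: at line 1 remove [sfs,jcmcz] add [iyl] -> 5 lines: mjl iyl tapt okpgq fzzs
Hunk 5: at line 1 remove [tapt] add [ecsxe,lwju] -> 6 lines: mjl iyl ecsxe lwju okpgq fzzs

Answer: mjl
iyl
ecsxe
lwju
okpgq
fzzs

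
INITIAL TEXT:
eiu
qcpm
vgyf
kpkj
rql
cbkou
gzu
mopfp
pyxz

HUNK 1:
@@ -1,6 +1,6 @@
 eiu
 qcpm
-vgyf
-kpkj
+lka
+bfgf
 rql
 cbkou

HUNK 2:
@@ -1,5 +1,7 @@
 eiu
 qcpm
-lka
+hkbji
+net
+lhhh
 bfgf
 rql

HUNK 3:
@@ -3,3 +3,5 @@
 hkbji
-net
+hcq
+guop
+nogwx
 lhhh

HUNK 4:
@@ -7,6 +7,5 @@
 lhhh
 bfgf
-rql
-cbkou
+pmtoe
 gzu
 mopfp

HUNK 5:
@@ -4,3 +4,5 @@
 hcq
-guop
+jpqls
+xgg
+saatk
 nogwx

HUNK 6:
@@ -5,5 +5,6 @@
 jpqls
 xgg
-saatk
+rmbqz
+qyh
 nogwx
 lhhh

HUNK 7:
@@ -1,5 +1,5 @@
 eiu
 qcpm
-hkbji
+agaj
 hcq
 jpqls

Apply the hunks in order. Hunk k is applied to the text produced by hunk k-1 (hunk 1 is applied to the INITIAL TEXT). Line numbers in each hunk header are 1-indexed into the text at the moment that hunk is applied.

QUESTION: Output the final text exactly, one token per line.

Hunk 1: at line 1 remove [vgyf,kpkj] add [lka,bfgf] -> 9 lines: eiu qcpm lka bfgf rql cbkou gzu mopfp pyxz
Hunk 2: at line 1 remove [lka] add [hkbji,net,lhhh] -> 11 lines: eiu qcpm hkbji net lhhh bfgf rql cbkou gzu mopfp pyxz
Hunk 3: at line 3 remove [net] add [hcq,guop,nogwx] -> 13 lines: eiu qcpm hkbji hcq guop nogwx lhhh bfgf rql cbkou gzu mopfp pyxz
Hunk 4: at line 7 remove [rql,cbkou] add [pmtoe] -> 12 lines: eiu qcpm hkbji hcq guop nogwx lhhh bfgf pmtoe gzu mopfp pyxz
Hunk 5: at line 4 remove [guop] add [jpqls,xgg,saatk] -> 14 lines: eiu qcpm hkbji hcq jpqls xgg saatk nogwx lhhh bfgf pmtoe gzu mopfp pyxz
Hunk 6: at line 5 remove [saatk] add [rmbqz,qyh] -> 15 lines: eiu qcpm hkbji hcq jpqls xgg rmbqz qyh nogwx lhhh bfgf pmtoe gzu mopfp pyxz
Hunk 7: at line 1 remove [hkbji] add [agaj] -> 15 lines: eiu qcpm agaj hcq jpqls xgg rmbqz qyh nogwx lhhh bfgf pmtoe gzu mopfp pyxz

Answer: eiu
qcpm
agaj
hcq
jpqls
xgg
rmbqz
qyh
nogwx
lhhh
bfgf
pmtoe
gzu
mopfp
pyxz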